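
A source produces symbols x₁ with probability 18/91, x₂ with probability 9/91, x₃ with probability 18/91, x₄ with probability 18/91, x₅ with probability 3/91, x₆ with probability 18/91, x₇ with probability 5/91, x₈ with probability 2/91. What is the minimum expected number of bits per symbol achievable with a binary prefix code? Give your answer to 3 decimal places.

Repeatedly combine the two least-probable nodes; the expected code length is the sum of the merged weights.
merge 2/91 + 3/91 → 5/91
merge 5/91 + 5/91 → 10/91
merge 9/91 + 10/91 → 19/91
merge 18/91 + 18/91 → 36/91
merge 18/91 + 18/91 → 36/91
merge 19/91 + 36/91 → 55/91
merge 36/91 + 55/91 → 1
L = 5/91 + 10/91 + 19/91 + 36/91 + 36/91 + 55/91 + 1 = 36/13 ≈ 2.769 bits/symbol.

2.769 bits/symbol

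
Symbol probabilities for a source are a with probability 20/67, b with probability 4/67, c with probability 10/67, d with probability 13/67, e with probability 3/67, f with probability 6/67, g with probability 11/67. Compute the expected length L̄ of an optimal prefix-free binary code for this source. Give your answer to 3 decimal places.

Repeatedly combine the two least-probable nodes; the expected code length is the sum of the merged weights.
merge 3/67 + 4/67 → 7/67
merge 6/67 + 7/67 → 13/67
merge 10/67 + 11/67 → 21/67
merge 13/67 + 13/67 → 26/67
merge 20/67 + 21/67 → 41/67
merge 26/67 + 41/67 → 1
L = 7/67 + 13/67 + 21/67 + 26/67 + 41/67 + 1 = 175/67 ≈ 2.612 bits/symbol.

2.612 bits/symbol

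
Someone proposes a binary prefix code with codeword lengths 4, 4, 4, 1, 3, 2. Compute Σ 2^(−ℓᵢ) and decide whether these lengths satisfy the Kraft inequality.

With common denominator 2^4 = 16: Σ 2^(−ℓᵢ) = 1/16 + 1/16 + 1/16 + 8/16 + 2/16 + 4/16 = 17/16 = 1.0625.
Kraft's inequality requires Σ ≤ 1; here Σ = 1.0625 > 1, so no such prefix code exists.

1.0625; no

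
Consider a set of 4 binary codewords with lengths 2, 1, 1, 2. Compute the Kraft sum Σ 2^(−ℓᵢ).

With common denominator 2^2 = 4: Σ 2^(−ℓᵢ) = 1/4 + 2/4 + 2/4 + 1/4 = 6/4 = 1.5.

1.5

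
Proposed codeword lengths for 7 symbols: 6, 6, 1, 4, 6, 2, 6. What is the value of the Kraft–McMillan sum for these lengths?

With common denominator 2^6 = 64: Σ 2^(−ℓᵢ) = 1/64 + 1/64 + 32/64 + 4/64 + 1/64 + 16/64 + 1/64 = 56/64 = 0.875.

0.875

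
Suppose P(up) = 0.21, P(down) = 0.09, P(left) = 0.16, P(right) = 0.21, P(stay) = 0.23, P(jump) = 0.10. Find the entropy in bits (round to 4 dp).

2.5012 bits

H = −Σ pᵢ log₂ pᵢ.
−0.21·log₂(0.21) = 0.4728
−0.09·log₂(0.09) = 0.3127
−0.16·log₂(0.16) = 0.4230
−0.21·log₂(0.21) = 0.4728
−0.23·log₂(0.23) = 0.4877
−0.10·log₂(0.10) = 0.3322
Sum ≈ 2.5012 → 2.5012 bits.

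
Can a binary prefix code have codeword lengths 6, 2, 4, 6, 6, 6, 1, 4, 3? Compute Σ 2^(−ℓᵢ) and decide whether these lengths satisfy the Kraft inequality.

1.0625; no

With common denominator 2^6 = 64: Σ 2^(−ℓᵢ) = 1/64 + 16/64 + 4/64 + 1/64 + 1/64 + 1/64 + 32/64 + 4/64 + 8/64 = 68/64 = 1.0625.
Kraft's inequality requires Σ ≤ 1; here Σ = 1.0625 > 1, so no such prefix code exists.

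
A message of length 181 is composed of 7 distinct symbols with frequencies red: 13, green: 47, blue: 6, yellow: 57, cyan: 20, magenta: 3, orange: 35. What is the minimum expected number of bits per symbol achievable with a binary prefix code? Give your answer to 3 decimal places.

Probabilities are the counts divided by 181.
Repeatedly combine the two least-probable nodes; the expected code length is the sum of the merged weights.
merge 3/181 + 6/181 → 9/181
merge 9/181 + 13/181 → 22/181
merge 20/181 + 22/181 → 42/181
merge 35/181 + 42/181 → 77/181
merge 47/181 + 57/181 → 104/181
merge 77/181 + 104/181 → 1
L = 9/181 + 22/181 + 42/181 + 77/181 + 104/181 + 1 = 435/181 ≈ 2.403 bits/symbol.

2.403 bits/symbol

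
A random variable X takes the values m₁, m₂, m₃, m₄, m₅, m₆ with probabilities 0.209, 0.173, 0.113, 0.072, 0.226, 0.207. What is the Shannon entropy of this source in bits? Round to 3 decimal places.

H = −Σ pᵢ log₂ pᵢ.
−0.209·log₂(0.209) = 0.4720
−0.173·log₂(0.173) = 0.4379
−0.113·log₂(0.113) = 0.3555
−0.072·log₂(0.072) = 0.2733
−0.226·log₂(0.226) = 0.4849
−0.207·log₂(0.207) = 0.4704
Sum ≈ 2.4939 → 2.494 bits.

2.494 bits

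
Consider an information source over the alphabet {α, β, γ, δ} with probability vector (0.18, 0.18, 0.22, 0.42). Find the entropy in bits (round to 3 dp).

1.897 bits

H = −Σ pᵢ log₂ pᵢ.
−0.18·log₂(0.18) = 0.4453
−0.18·log₂(0.18) = 0.4453
−0.22·log₂(0.22) = 0.4806
−0.42·log₂(0.42) = 0.5256
Sum ≈ 1.8968 → 1.897 bits.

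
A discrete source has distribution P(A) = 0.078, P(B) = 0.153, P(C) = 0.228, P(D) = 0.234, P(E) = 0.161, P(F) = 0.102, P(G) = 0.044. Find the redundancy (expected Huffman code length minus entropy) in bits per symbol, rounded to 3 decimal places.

Entropy H = −Σ p log₂ p ≈ 2.6365 bits.
Huffman merges: 11/250+39/500→61/500; 51/500+61/500→28/125; 153/1000+161/1000→157/500; 28/125+57/250→113/250; 117/500+157/500→137/250; 113/250+137/250→1. L = 133/50 ≈ 2.6600.
L − H = 2.6600 − 2.6365 = 0.024 bits.

0.024 bits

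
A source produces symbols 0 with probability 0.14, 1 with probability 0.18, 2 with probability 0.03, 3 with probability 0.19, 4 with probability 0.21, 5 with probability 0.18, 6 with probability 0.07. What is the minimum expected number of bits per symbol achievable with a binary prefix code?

Repeatedly combine the two least-probable nodes; the expected code length is the sum of the merged weights.
merge 3/100 + 7/100 → 1/10
merge 1/10 + 7/50 → 6/25
merge 9/50 + 9/50 → 9/25
merge 19/100 + 21/100 → 2/5
merge 6/25 + 9/25 → 3/5
merge 2/5 + 3/5 → 1
L = 1/10 + 6/25 + 9/25 + 2/5 + 3/5 + 1 = 27/10 = 2.7 bits/symbol.

2.7 bits/symbol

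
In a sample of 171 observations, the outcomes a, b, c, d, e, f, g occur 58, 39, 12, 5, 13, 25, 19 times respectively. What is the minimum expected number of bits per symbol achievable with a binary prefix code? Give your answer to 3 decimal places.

Probabilities are the counts divided by 171.
Repeatedly combine the two least-probable nodes; the expected code length is the sum of the merged weights.
merge 5/171 + 4/57 → 17/171
merge 13/171 + 17/171 → 10/57
merge 1/9 + 25/171 → 44/171
merge 10/57 + 13/57 → 23/57
merge 44/171 + 58/171 → 34/57
merge 23/57 + 34/57 → 1
L = 17/171 + 10/57 + 44/171 + 23/57 + 34/57 + 1 = 433/171 ≈ 2.532 bits/symbol.

2.532 bits/symbol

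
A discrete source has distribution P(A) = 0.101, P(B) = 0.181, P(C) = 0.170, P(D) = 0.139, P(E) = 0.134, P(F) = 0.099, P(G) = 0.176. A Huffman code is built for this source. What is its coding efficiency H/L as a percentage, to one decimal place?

98.3%

Entropy H = −Σ p log₂ p ≈ 2.7707 bits.
Huffman merges: 99/1000+101/1000→1/5; 67/500+139/1000→273/1000; 17/100+22/125→173/500; 181/1000+1/5→381/1000; 273/1000+173/500→619/1000; 381/1000+619/1000→1. L = 2819/1000 ≈ 2.8190.
Efficiency = H/L = 2.7707/2.8190 = 98.3%.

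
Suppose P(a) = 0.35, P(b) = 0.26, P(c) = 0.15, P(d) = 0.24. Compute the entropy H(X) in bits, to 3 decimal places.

1.940 bits

H = −Σ pᵢ log₂ pᵢ.
−0.35·log₂(0.35) = 0.5301
−0.26·log₂(0.26) = 0.5053
−0.15·log₂(0.15) = 0.4105
−0.24·log₂(0.24) = 0.4941
Sum ≈ 1.9401 → 1.940 bits.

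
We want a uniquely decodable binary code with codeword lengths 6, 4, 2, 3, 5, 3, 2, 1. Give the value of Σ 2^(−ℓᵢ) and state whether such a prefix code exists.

With common denominator 2^6 = 64: Σ 2^(−ℓᵢ) = 1/64 + 4/64 + 16/64 + 8/64 + 2/64 + 8/64 + 16/64 + 32/64 = 87/64 = 1.359375.
Kraft's inequality requires Σ ≤ 1; here Σ = 1.359375 > 1, so no such prefix code exists.

1.359375; no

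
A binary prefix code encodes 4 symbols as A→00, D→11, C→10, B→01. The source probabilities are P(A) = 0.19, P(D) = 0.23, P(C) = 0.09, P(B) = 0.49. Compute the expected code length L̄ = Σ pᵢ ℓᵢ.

2 bits/symbol

L̄ = Σ pᵢ·ℓᵢ = 0.19·2 + 0.23·2 + 0.09·2 + 0.49·2 = 2 bits/symbol.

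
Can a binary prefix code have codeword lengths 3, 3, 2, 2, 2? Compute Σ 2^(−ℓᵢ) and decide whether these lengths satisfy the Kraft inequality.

With common denominator 2^3 = 8: Σ 2^(−ℓᵢ) = 1/8 + 1/8 + 2/8 + 2/8 + 2/8 = 8/8 = 1.
Kraft's inequality requires Σ ≤ 1; here Σ = 1 ≤ 1, so such a prefix code exists.

1; yes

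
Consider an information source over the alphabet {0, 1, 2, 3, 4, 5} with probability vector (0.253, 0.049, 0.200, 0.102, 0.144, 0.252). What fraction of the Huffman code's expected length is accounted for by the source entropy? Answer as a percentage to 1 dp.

98.9%

Entropy H = −Σ p log₂ p ≈ 2.4189 bits.
Huffman merges: 49/1000+51/500→151/1000; 18/125+151/1000→59/200; 1/5+63/250→113/250; 253/1000+59/200→137/250; 113/250+137/250→1. L = 1223/500 ≈ 2.4460.
Efficiency = H/L = 2.4189/2.4460 = 98.9%.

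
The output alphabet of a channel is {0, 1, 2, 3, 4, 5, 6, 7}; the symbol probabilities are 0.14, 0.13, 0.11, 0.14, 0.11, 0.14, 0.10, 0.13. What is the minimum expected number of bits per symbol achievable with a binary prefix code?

3 bits/symbol

Repeatedly combine the two least-probable nodes; the expected code length is the sum of the merged weights.
merge 1/10 + 11/100 → 21/100
merge 11/100 + 13/100 → 6/25
merge 13/100 + 7/50 → 27/100
merge 7/50 + 7/50 → 7/25
merge 21/100 + 6/25 → 9/20
merge 27/100 + 7/25 → 11/20
merge 9/20 + 11/20 → 1
L = 21/100 + 6/25 + 27/100 + 7/25 + 9/20 + 11/20 + 1 = 3 bits/symbol.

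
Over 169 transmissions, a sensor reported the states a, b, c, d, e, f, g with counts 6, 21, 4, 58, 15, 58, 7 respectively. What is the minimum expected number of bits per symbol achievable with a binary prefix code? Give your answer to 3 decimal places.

2.320 bits/symbol

Probabilities are the counts divided by 169.
Repeatedly combine the two least-probable nodes; the expected code length is the sum of the merged weights.
merge 4/169 + 6/169 → 10/169
merge 7/169 + 10/169 → 17/169
merge 15/169 + 17/169 → 32/169
merge 21/169 + 32/169 → 53/169
merge 53/169 + 58/169 → 111/169
merge 58/169 + 111/169 → 1
L = 10/169 + 17/169 + 32/169 + 53/169 + 111/169 + 1 = 392/169 ≈ 2.320 bits/symbol.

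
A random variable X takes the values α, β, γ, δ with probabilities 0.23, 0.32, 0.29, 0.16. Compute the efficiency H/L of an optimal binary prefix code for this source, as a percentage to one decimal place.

97.7%

Entropy H = −Σ p log₂ p ≈ 1.9546 bits.
Huffman merges: 4/25+23/100→39/100; 29/100+8/25→61/100; 39/100+61/100→1. L = 2 ≈ 2.0000.
Efficiency = H/L = 1.9546/2.0000 = 97.7%.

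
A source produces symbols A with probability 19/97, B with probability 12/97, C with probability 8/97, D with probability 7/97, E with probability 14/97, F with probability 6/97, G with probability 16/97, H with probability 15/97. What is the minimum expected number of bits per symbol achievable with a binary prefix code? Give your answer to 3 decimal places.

2.938 bits/symbol

Repeatedly combine the two least-probable nodes; the expected code length is the sum of the merged weights.
merge 6/97 + 7/97 → 13/97
merge 8/97 + 12/97 → 20/97
merge 13/97 + 14/97 → 27/97
merge 15/97 + 16/97 → 31/97
merge 19/97 + 20/97 → 39/97
merge 27/97 + 31/97 → 58/97
merge 39/97 + 58/97 → 1
L = 13/97 + 20/97 + 27/97 + 31/97 + 39/97 + 58/97 + 1 = 285/97 ≈ 2.938 bits/symbol.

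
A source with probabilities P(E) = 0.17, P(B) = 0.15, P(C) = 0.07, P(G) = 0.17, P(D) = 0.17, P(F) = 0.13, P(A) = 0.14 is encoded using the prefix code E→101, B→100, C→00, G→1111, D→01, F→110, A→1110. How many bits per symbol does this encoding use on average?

L̄ = Σ pᵢ·ℓᵢ = 0.17·3 + 0.15·3 + 0.07·2 + 0.17·4 + 0.17·2 + 0.13·3 + 0.14·4 = 3.07 bits/symbol.

3.07 bits/symbol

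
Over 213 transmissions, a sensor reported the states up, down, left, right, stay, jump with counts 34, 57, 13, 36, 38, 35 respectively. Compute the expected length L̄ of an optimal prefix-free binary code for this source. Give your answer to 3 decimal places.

Probabilities are the counts divided by 213.
Repeatedly combine the two least-probable nodes; the expected code length is the sum of the merged weights.
merge 13/213 + 34/213 → 47/213
merge 35/213 + 12/71 → 1/3
merge 38/213 + 47/213 → 85/213
merge 19/71 + 1/3 → 128/213
merge 85/213 + 128/213 → 1
L = 47/213 + 1/3 + 85/213 + 128/213 + 1 = 544/213 ≈ 2.554 bits/symbol.

2.554 bits/symbol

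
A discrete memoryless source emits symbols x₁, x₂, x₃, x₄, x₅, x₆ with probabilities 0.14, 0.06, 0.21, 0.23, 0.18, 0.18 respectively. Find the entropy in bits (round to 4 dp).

H = −Σ pᵢ log₂ pᵢ.
−0.14·log₂(0.14) = 0.3971
−0.06·log₂(0.06) = 0.2435
−0.21·log₂(0.21) = 0.4728
−0.23·log₂(0.23) = 0.4877
−0.18·log₂(0.18) = 0.4453
−0.18·log₂(0.18) = 0.4453
Sum ≈ 2.4917 → 2.4917 bits.

2.4917 bits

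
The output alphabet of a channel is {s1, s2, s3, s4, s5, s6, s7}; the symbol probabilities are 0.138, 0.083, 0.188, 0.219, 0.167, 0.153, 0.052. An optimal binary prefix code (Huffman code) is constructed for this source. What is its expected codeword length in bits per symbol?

2.728 bits/symbol

Repeatedly combine the two least-probable nodes; the expected code length is the sum of the merged weights.
merge 13/250 + 83/1000 → 27/200
merge 27/200 + 69/500 → 273/1000
merge 153/1000 + 167/1000 → 8/25
merge 47/250 + 219/1000 → 407/1000
merge 273/1000 + 8/25 → 593/1000
merge 407/1000 + 593/1000 → 1
L = 27/200 + 273/1000 + 8/25 + 407/1000 + 593/1000 + 1 = 341/125 = 2.728 bits/symbol.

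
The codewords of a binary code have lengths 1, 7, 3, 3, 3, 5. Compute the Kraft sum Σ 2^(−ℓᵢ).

0.9140625

With common denominator 2^7 = 128: Σ 2^(−ℓᵢ) = 64/128 + 1/128 + 16/128 + 16/128 + 16/128 + 4/128 = 117/128 = 0.9140625.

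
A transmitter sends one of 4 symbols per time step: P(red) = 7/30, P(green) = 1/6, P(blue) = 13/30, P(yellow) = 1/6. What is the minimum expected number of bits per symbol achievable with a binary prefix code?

Repeatedly combine the two least-probable nodes; the expected code length is the sum of the merged weights.
merge 1/6 + 1/6 → 1/3
merge 7/30 + 1/3 → 17/30
merge 13/30 + 17/30 → 1
L = 1/3 + 17/30 + 1 = 19/10 = 1.9 bits/symbol.

1.9 bits/symbol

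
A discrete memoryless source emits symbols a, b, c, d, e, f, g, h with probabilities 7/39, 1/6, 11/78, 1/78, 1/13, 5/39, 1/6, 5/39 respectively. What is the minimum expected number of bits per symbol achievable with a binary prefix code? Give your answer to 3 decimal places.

Repeatedly combine the two least-probable nodes; the expected code length is the sum of the merged weights.
merge 1/78 + 1/13 → 7/78
merge 7/78 + 5/39 → 17/78
merge 5/39 + 11/78 → 7/26
merge 1/6 + 1/6 → 1/3
merge 7/39 + 17/78 → 31/78
merge 7/26 + 1/3 → 47/78
merge 31/78 + 47/78 → 1
L = 7/78 + 17/78 + 7/26 + 1/3 + 31/78 + 47/78 + 1 = 227/78 ≈ 2.910 bits/symbol.

2.910 bits/symbol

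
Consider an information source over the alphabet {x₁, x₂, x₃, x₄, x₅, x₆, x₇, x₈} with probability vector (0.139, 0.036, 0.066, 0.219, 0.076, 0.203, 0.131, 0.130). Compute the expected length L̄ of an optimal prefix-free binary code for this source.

Repeatedly combine the two least-probable nodes; the expected code length is the sum of the merged weights.
merge 9/250 + 33/500 → 51/500
merge 19/250 + 51/500 → 89/500
merge 13/100 + 131/1000 → 261/1000
merge 139/1000 + 89/500 → 317/1000
merge 203/1000 + 219/1000 → 211/500
merge 261/1000 + 317/1000 → 289/500
merge 211/500 + 289/500 → 1
L = 51/500 + 89/500 + 261/1000 + 317/1000 + 211/500 + 289/500 + 1 = 1429/500 = 2.858 bits/symbol.

2.858 bits/symbol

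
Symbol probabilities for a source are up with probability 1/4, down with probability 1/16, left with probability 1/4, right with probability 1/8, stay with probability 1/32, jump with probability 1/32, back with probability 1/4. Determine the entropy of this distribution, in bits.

Each probability is a power of 1/2, so log₂(1/p) is an integer.
H = Σ p·log₂(1/p) = 1/4·2 + 1/16·4 + 1/4·2 + 1/8·3 + 1/32·5 + 1/32·5 + 1/4·2 = 2.4375 bits.

2.4375 bits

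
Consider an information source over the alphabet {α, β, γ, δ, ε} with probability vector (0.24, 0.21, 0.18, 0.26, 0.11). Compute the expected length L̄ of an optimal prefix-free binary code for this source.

Repeatedly combine the two least-probable nodes; the expected code length is the sum of the merged weights.
merge 11/100 + 9/50 → 29/100
merge 21/100 + 6/25 → 9/20
merge 13/50 + 29/100 → 11/20
merge 9/20 + 11/20 → 1
L = 29/100 + 9/20 + 11/20 + 1 = 229/100 = 2.29 bits/symbol.

2.29 bits/symbol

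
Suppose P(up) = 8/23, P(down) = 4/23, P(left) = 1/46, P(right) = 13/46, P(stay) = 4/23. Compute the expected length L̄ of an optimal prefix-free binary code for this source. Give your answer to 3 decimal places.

Repeatedly combine the two least-probable nodes; the expected code length is the sum of the merged weights.
merge 1/46 + 4/23 → 9/46
merge 4/23 + 9/46 → 17/46
merge 13/46 + 8/23 → 29/46
merge 17/46 + 29/46 → 1
L = 9/46 + 17/46 + 29/46 + 1 = 101/46 ≈ 2.196 bits/symbol.

2.196 bits/symbol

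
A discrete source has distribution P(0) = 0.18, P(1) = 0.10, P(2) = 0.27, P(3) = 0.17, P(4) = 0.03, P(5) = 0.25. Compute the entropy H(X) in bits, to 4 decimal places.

H = −Σ pᵢ log₂ pᵢ.
−0.18·log₂(0.18) = 0.4453
−0.10·log₂(0.10) = 0.3322
−0.27·log₂(0.27) = 0.5100
−0.17·log₂(0.17) = 0.4346
−0.03·log₂(0.03) = 0.1518
−0.25·log₂(0.25) = 0.5000
Sum ≈ 2.3739 → 2.3739 bits.

2.3739 bits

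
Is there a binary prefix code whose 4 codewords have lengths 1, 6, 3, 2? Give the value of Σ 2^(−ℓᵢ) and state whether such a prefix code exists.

With common denominator 2^6 = 64: Σ 2^(−ℓᵢ) = 32/64 + 1/64 + 8/64 + 16/64 = 57/64 = 0.890625.
Kraft's inequality requires Σ ≤ 1; here Σ = 0.890625 ≤ 1, so such a prefix code exists.

0.890625; yes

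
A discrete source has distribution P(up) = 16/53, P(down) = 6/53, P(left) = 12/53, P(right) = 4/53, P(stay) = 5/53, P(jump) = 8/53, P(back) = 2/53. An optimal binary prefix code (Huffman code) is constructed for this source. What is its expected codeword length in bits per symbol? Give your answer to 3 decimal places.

2.585 bits/symbol

Repeatedly combine the two least-probable nodes; the expected code length is the sum of the merged weights.
merge 2/53 + 4/53 → 6/53
merge 5/53 + 6/53 → 11/53
merge 6/53 + 8/53 → 14/53
merge 11/53 + 12/53 → 23/53
merge 14/53 + 16/53 → 30/53
merge 23/53 + 30/53 → 1
L = 6/53 + 11/53 + 14/53 + 23/53 + 30/53 + 1 = 137/53 ≈ 2.585 bits/symbol.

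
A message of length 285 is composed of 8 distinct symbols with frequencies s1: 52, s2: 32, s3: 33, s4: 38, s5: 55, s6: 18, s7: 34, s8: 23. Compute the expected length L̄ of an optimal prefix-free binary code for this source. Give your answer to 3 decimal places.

Probabilities are the counts divided by 285.
Repeatedly combine the two least-probable nodes; the expected code length is the sum of the merged weights.
merge 6/95 + 23/285 → 41/285
merge 32/285 + 11/95 → 13/57
merge 34/285 + 2/15 → 24/95
merge 41/285 + 52/285 → 31/95
merge 11/57 + 13/57 → 8/19
merge 24/95 + 31/95 → 11/19
merge 8/19 + 11/19 → 1
L = 41/285 + 13/57 + 24/95 + 31/95 + 8/19 + 11/19 + 1 = 841/285 ≈ 2.951 bits/symbol.

2.951 bits/symbol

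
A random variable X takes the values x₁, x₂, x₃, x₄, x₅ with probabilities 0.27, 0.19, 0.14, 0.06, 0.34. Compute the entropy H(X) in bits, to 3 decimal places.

2.135 bits

H = −Σ pᵢ log₂ pᵢ.
−0.27·log₂(0.27) = 0.5100
−0.19·log₂(0.19) = 0.4552
−0.14·log₂(0.14) = 0.3971
−0.06·log₂(0.06) = 0.2435
−0.34·log₂(0.34) = 0.5292
Sum ≈ 2.1351 → 2.135 bits.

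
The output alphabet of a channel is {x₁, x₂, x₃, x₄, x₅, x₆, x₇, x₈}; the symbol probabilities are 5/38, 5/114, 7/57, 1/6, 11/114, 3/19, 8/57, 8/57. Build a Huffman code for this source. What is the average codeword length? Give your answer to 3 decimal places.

2.974 bits/symbol

Repeatedly combine the two least-probable nodes; the expected code length is the sum of the merged weights.
merge 5/114 + 11/114 → 8/57
merge 7/57 + 5/38 → 29/114
merge 8/57 + 8/57 → 16/57
merge 8/57 + 3/19 → 17/57
merge 1/6 + 29/114 → 8/19
merge 16/57 + 17/57 → 11/19
merge 8/19 + 11/19 → 1
L = 8/57 + 29/114 + 16/57 + 17/57 + 8/19 + 11/19 + 1 = 113/38 ≈ 2.974 bits/symbol.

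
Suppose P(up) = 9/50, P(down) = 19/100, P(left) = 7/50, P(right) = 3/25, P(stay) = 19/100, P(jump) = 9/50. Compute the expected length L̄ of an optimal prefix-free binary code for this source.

Repeatedly combine the two least-probable nodes; the expected code length is the sum of the merged weights.
merge 3/25 + 7/50 → 13/50
merge 9/50 + 9/50 → 9/25
merge 19/100 + 19/100 → 19/50
merge 13/50 + 9/25 → 31/50
merge 19/50 + 31/50 → 1
L = 13/50 + 9/25 + 19/50 + 31/50 + 1 = 131/50 = 2.62 bits/symbol.

2.62 bits/symbol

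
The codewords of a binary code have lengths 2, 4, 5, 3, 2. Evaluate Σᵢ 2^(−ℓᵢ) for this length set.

0.71875

With common denominator 2^5 = 32: Σ 2^(−ℓᵢ) = 8/32 + 2/32 + 1/32 + 4/32 + 8/32 = 23/32 = 0.71875.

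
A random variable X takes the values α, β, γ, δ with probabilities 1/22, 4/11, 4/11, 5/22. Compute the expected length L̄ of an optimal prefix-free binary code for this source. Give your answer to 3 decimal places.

1.909 bits/symbol

Repeatedly combine the two least-probable nodes; the expected code length is the sum of the merged weights.
merge 1/22 + 5/22 → 3/11
merge 3/11 + 4/11 → 7/11
merge 4/11 + 7/11 → 1
L = 3/11 + 7/11 + 1 = 21/11 ≈ 1.909 bits/symbol.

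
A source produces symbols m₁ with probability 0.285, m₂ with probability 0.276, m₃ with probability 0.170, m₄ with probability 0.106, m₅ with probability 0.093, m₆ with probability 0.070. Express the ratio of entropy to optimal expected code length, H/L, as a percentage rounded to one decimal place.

98.4%

Entropy H = −Σ p log₂ p ≈ 2.3938 bits.
Huffman merges: 7/100+93/1000→163/1000; 53/500+163/1000→269/1000; 17/100+269/1000→439/1000; 69/250+57/200→561/1000; 439/1000+561/1000→1. L = 304/125 ≈ 2.4320.
Efficiency = H/L = 2.3938/2.4320 = 98.4%.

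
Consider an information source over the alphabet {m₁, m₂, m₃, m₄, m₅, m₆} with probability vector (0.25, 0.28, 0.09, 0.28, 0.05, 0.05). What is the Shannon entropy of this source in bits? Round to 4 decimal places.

H = −Σ pᵢ log₂ pᵢ.
−0.25·log₂(0.25) = 0.5000
−0.28·log₂(0.28) = 0.5142
−0.09·log₂(0.09) = 0.3127
−0.28·log₂(0.28) = 0.5142
−0.05·log₂(0.05) = 0.2161
−0.05·log₂(0.05) = 0.2161
Sum ≈ 2.2733 → 2.2733 bits.

2.2733 bits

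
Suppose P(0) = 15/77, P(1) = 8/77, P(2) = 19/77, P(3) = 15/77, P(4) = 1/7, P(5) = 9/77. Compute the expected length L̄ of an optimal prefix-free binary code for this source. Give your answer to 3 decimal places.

Repeatedly combine the two least-probable nodes; the expected code length is the sum of the merged weights.
merge 8/77 + 9/77 → 17/77
merge 1/7 + 15/77 → 26/77
merge 15/77 + 17/77 → 32/77
merge 19/77 + 26/77 → 45/77
merge 32/77 + 45/77 → 1
L = 17/77 + 26/77 + 32/77 + 45/77 + 1 = 197/77 ≈ 2.558 bits/symbol.

2.558 bits/symbol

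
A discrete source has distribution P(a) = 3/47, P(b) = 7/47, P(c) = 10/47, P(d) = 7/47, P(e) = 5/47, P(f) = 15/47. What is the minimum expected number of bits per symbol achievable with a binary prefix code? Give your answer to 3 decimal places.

Repeatedly combine the two least-probable nodes; the expected code length is the sum of the merged weights.
merge 3/47 + 5/47 → 8/47
merge 7/47 + 7/47 → 14/47
merge 8/47 + 10/47 → 18/47
merge 14/47 + 15/47 → 29/47
merge 18/47 + 29/47 → 1
L = 8/47 + 14/47 + 18/47 + 29/47 + 1 = 116/47 ≈ 2.468 bits/symbol.

2.468 bits/symbol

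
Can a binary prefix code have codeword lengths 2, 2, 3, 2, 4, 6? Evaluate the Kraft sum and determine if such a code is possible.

0.953125; yes

With common denominator 2^6 = 64: Σ 2^(−ℓᵢ) = 16/64 + 16/64 + 8/64 + 16/64 + 4/64 + 1/64 = 61/64 = 0.953125.
Kraft's inequality requires Σ ≤ 1; here Σ = 0.953125 ≤ 1, so such a prefix code exists.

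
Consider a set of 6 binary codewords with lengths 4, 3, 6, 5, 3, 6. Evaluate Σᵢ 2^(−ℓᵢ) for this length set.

With common denominator 2^6 = 64: Σ 2^(−ℓᵢ) = 4/64 + 8/64 + 1/64 + 2/64 + 8/64 + 1/64 = 24/64 = 0.375.

0.375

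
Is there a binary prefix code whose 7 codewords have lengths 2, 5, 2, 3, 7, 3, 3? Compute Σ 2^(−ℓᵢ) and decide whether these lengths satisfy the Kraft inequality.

With common denominator 2^7 = 128: Σ 2^(−ℓᵢ) = 32/128 + 4/128 + 32/128 + 16/128 + 1/128 + 16/128 + 16/128 = 117/128 = 0.9140625.
Kraft's inequality requires Σ ≤ 1; here Σ = 0.9140625 ≤ 1, so such a prefix code exists.

0.9140625; yes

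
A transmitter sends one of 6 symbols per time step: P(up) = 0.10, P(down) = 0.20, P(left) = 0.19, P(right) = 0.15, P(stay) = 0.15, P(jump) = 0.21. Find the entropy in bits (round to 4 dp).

2.5457 bits

H = −Σ pᵢ log₂ pᵢ.
−0.10·log₂(0.10) = 0.3322
−0.20·log₂(0.20) = 0.4644
−0.19·log₂(0.19) = 0.4552
−0.15·log₂(0.15) = 0.4105
−0.15·log₂(0.15) = 0.4105
−0.21·log₂(0.21) = 0.4728
Sum ≈ 2.5457 → 2.5457 bits.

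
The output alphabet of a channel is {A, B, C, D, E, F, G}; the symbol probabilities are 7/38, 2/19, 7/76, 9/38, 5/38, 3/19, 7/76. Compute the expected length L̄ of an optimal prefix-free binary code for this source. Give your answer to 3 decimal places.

2.763 bits/symbol

Repeatedly combine the two least-probable nodes; the expected code length is the sum of the merged weights.
merge 7/76 + 7/76 → 7/38
merge 2/19 + 5/38 → 9/38
merge 3/19 + 7/38 → 13/38
merge 7/38 + 9/38 → 8/19
merge 9/38 + 13/38 → 11/19
merge 8/19 + 11/19 → 1
L = 7/38 + 9/38 + 13/38 + 8/19 + 11/19 + 1 = 105/38 ≈ 2.763 bits/symbol.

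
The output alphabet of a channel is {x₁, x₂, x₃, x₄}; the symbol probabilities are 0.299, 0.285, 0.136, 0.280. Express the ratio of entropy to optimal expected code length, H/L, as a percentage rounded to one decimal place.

Entropy H = −Σ p log₂ p ≈ 1.9426 bits.
Huffman merges: 17/125+7/25→52/125; 57/200+299/1000→73/125; 52/125+73/125→1. L = 2 ≈ 2.0000.
Efficiency = H/L = 1.9426/2.0000 = 97.1%.

97.1%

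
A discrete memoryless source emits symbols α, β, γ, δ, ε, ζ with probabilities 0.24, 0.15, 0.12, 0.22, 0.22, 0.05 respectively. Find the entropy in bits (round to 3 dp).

H = −Σ pᵢ log₂ pᵢ.
−0.24·log₂(0.24) = 0.4941
−0.15·log₂(0.15) = 0.4105
−0.12·log₂(0.12) = 0.3671
−0.22·log₂(0.22) = 0.4806
−0.22·log₂(0.22) = 0.4806
−0.05·log₂(0.05) = 0.2161
Sum ≈ 2.4490 → 2.449 bits.

2.449 bits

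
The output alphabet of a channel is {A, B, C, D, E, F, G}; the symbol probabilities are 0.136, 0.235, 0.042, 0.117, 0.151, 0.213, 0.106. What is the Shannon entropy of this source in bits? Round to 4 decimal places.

2.6669 bits

H = −Σ pᵢ log₂ pᵢ.
−0.136·log₂(0.136) = 0.3915
−0.235·log₂(0.235) = 0.4910
−0.042·log₂(0.042) = 0.1921
−0.117·log₂(0.117) = 0.3622
−0.151·log₂(0.151) = 0.4118
−0.213·log₂(0.213) = 0.4752
−0.106·log₂(0.106) = 0.3432
Sum ≈ 2.6669 → 2.6669 bits.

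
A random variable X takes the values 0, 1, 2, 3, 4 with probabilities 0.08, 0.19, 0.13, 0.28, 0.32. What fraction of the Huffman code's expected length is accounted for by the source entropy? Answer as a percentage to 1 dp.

98.2%

Entropy H = −Σ p log₂ p ≈ 2.1696 bits.
Huffman merges: 2/25+13/100→21/100; 19/100+21/100→2/5; 7/25+8/25→3/5; 2/5+3/5→1. L = 221/100 ≈ 2.2100.
Efficiency = H/L = 2.1696/2.2100 = 98.2%.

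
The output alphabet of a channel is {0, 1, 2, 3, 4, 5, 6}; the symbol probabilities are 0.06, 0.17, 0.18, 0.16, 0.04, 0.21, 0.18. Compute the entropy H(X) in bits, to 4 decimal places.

H = −Σ pᵢ log₂ pᵢ.
−0.06·log₂(0.06) = 0.2435
−0.17·log₂(0.17) = 0.4346
−0.18·log₂(0.18) = 0.4453
−0.16·log₂(0.16) = 0.4230
−0.04·log₂(0.04) = 0.1858
−0.21·log₂(0.21) = 0.4728
−0.18·log₂(0.18) = 0.4453
Sum ≈ 2.6503 → 2.6503 bits.

2.6503 bits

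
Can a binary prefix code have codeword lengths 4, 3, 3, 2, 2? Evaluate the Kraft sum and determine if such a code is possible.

With common denominator 2^4 = 16: Σ 2^(−ℓᵢ) = 1/16 + 2/16 + 2/16 + 4/16 + 4/16 = 13/16 = 0.8125.
Kraft's inequality requires Σ ≤ 1; here Σ = 0.8125 ≤ 1, so such a prefix code exists.

0.8125; yes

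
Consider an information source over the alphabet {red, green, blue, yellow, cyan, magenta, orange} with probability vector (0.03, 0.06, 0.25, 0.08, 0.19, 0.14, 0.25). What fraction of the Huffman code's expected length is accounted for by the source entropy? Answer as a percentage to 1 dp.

98.8%

Entropy H = −Σ p log₂ p ≈ 2.5391 bits.
Huffman merges: 3/100+3/50→9/100; 2/25+9/100→17/100; 7/50+17/100→31/100; 19/100+1/4→11/25; 1/4+31/100→14/25; 11/25+14/25→1. L = 257/100 ≈ 2.5700.
Efficiency = H/L = 2.5391/2.5700 = 98.8%.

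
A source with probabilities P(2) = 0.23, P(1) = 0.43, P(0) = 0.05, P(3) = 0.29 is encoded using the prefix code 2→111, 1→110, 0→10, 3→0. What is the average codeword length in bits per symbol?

L̄ = Σ pᵢ·ℓᵢ = 0.23·3 + 0.43·3 + 0.05·2 + 0.29·1 = 2.37 bits/symbol.

2.37 bits/symbol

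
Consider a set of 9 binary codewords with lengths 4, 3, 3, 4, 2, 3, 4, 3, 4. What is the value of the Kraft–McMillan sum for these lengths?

With common denominator 2^4 = 16: Σ 2^(−ℓᵢ) = 1/16 + 2/16 + 2/16 + 1/16 + 4/16 + 2/16 + 1/16 + 2/16 + 1/16 = 16/16 = 1.

1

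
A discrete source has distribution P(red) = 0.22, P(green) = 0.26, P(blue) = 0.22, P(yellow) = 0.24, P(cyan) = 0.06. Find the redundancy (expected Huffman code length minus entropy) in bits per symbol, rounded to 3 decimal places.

Entropy H = −Σ p log₂ p ≈ 2.2041 bits.
Huffman merges: 3/50+11/50→7/25; 11/50+6/25→23/50; 13/50+7/25→27/50; 23/50+27/50→1. L = 57/25 ≈ 2.2800.
L − H = 2.2800 − 2.2041 = 0.076 bits.

0.076 bits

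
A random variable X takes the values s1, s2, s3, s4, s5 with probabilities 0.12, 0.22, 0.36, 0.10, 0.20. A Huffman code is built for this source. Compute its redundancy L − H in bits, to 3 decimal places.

Entropy H = −Σ p log₂ p ≈ 2.1748 bits.
Huffman merges: 1/10+3/25→11/50; 1/5+11/50→21/50; 11/50+9/25→29/50; 21/50+29/50→1. L = 111/50 ≈ 2.2200.
L − H = 2.2200 − 2.1748 = 0.045 bits.

0.045 bits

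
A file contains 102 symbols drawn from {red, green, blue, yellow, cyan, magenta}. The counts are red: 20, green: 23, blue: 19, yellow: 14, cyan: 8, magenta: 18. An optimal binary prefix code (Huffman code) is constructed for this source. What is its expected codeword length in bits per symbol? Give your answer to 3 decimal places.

2.578 bits/symbol

Probabilities are the counts divided by 102.
Repeatedly combine the two least-probable nodes; the expected code length is the sum of the merged weights.
merge 4/51 + 7/51 → 11/51
merge 3/17 + 19/102 → 37/102
merge 10/51 + 11/51 → 7/17
merge 23/102 + 37/102 → 10/17
merge 7/17 + 10/17 → 1
L = 11/51 + 37/102 + 7/17 + 10/17 + 1 = 263/102 ≈ 2.578 bits/symbol.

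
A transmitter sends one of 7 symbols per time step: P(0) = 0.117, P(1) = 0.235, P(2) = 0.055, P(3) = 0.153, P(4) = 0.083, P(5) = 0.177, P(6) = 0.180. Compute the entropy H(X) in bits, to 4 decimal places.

H = −Σ pᵢ log₂ pᵢ.
−0.117·log₂(0.117) = 0.3622
−0.235·log₂(0.235) = 0.4910
−0.055·log₂(0.055) = 0.2301
−0.153·log₂(0.153) = 0.4144
−0.083·log₂(0.083) = 0.2980
−0.177·log₂(0.177) = 0.4422
−0.180·log₂(0.180) = 0.4453
Sum ≈ 2.6832 → 2.6832 bits.

2.6832 bits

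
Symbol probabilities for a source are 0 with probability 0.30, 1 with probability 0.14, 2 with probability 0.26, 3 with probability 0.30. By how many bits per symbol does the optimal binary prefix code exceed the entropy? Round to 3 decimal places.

0.055 bits

Entropy H = −Σ p log₂ p ≈ 1.9446 bits.
Huffman merges: 7/50+13/50→2/5; 3/10+3/10→3/5; 2/5+3/5→1. L = 2 ≈ 2.0000.
L − H = 2.0000 − 1.9446 = 0.055 bits.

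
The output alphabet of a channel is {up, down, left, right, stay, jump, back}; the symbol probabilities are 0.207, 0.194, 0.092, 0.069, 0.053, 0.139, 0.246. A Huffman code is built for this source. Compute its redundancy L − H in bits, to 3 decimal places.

Entropy H = −Σ p log₂ p ≈ 2.6302 bits.
Huffman merges: 53/1000+69/1000→61/500; 23/250+61/500→107/500; 139/1000+97/500→333/1000; 207/1000+107/500→421/1000; 123/500+333/1000→579/1000; 421/1000+579/1000→1. L = 2669/1000 ≈ 2.6690.
L − H = 2.6690 − 2.6302 = 0.039 bits.

0.039 bits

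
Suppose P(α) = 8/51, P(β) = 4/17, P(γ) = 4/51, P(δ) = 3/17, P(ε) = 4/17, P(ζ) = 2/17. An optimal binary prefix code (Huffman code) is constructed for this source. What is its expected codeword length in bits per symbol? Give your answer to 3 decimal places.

Repeatedly combine the two least-probable nodes; the expected code length is the sum of the merged weights.
merge 4/51 + 2/17 → 10/51
merge 8/51 + 3/17 → 1/3
merge 10/51 + 4/17 → 22/51
merge 4/17 + 1/3 → 29/51
merge 22/51 + 29/51 → 1
L = 10/51 + 1/3 + 22/51 + 29/51 + 1 = 43/17 ≈ 2.529 bits/symbol.

2.529 bits/symbol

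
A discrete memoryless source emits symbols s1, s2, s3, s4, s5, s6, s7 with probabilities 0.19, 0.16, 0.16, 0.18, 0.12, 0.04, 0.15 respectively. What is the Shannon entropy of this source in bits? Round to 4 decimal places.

H = −Σ pᵢ log₂ pᵢ.
−0.19·log₂(0.19) = 0.4552
−0.16·log₂(0.16) = 0.4230
−0.16·log₂(0.16) = 0.4230
−0.18·log₂(0.18) = 0.4453
−0.12·log₂(0.12) = 0.3671
−0.04·log₂(0.04) = 0.1858
−0.15·log₂(0.15) = 0.4105
Sum ≈ 2.7099 → 2.7099 bits.

2.7099 bits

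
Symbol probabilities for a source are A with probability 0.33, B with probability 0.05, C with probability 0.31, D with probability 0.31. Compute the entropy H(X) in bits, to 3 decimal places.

H = −Σ pᵢ log₂ pᵢ.
−0.33·log₂(0.33) = 0.5278
−0.05·log₂(0.05) = 0.2161
−0.31·log₂(0.31) = 0.5238
−0.31·log₂(0.31) = 0.5238
Sum ≈ 1.7915 → 1.792 bits.

1.792 bits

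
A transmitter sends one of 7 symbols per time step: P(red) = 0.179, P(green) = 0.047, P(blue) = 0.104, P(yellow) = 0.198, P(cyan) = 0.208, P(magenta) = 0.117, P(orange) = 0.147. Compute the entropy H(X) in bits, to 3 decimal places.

2.694 bits

H = −Σ pᵢ log₂ pᵢ.
−0.179·log₂(0.179) = 0.4443
−0.047·log₂(0.047) = 0.2073
−0.104·log₂(0.104) = 0.3396
−0.198·log₂(0.198) = 0.4626
−0.208·log₂(0.208) = 0.4712
−0.117·log₂(0.117) = 0.3622
−0.147·log₂(0.147) = 0.4066
Sum ≈ 2.6938 → 2.694 bits.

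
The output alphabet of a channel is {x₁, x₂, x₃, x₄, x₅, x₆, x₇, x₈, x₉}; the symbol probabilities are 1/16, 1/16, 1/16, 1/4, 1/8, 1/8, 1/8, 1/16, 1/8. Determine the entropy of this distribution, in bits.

3 bits

Each probability is a power of 1/2, so log₂(1/p) is an integer.
H = Σ p·log₂(1/p) = 1/16·4 + 1/16·4 + 1/16·4 + 1/4·2 + 1/8·3 + 1/8·3 + 1/8·3 + 1/16·4 + 1/8·3 = 3 bits.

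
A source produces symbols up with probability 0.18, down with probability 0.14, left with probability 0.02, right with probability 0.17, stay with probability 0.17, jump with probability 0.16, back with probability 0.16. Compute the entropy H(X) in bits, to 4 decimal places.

2.6705 bits

H = −Σ pᵢ log₂ pᵢ.
−0.18·log₂(0.18) = 0.4453
−0.14·log₂(0.14) = 0.3971
−0.02·log₂(0.02) = 0.1129
−0.17·log₂(0.17) = 0.4346
−0.17·log₂(0.17) = 0.4346
−0.16·log₂(0.16) = 0.4230
−0.16·log₂(0.16) = 0.4230
Sum ≈ 2.6705 → 2.6705 bits.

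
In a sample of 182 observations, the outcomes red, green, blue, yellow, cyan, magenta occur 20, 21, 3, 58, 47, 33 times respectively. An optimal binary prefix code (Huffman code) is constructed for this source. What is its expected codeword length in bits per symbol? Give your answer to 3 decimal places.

2.368 bits/symbol

Probabilities are the counts divided by 182.
Repeatedly combine the two least-probable nodes; the expected code length is the sum of the merged weights.
merge 3/182 + 10/91 → 23/182
merge 3/26 + 23/182 → 22/91
merge 33/182 + 22/91 → 11/26
merge 47/182 + 29/91 → 15/26
merge 11/26 + 15/26 → 1
L = 23/182 + 22/91 + 11/26 + 15/26 + 1 = 431/182 ≈ 2.368 bits/symbol.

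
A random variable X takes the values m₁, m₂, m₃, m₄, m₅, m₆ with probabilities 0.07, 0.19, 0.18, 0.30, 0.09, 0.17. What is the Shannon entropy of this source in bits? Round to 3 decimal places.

H = −Σ pᵢ log₂ pᵢ.
−0.07·log₂(0.07) = 0.2686
−0.19·log₂(0.19) = 0.4552
−0.18·log₂(0.18) = 0.4453
−0.30·log₂(0.30) = 0.5211
−0.09·log₂(0.09) = 0.3127
−0.17·log₂(0.17) = 0.4346
Sum ≈ 2.4374 → 2.437 bits.

2.437 bits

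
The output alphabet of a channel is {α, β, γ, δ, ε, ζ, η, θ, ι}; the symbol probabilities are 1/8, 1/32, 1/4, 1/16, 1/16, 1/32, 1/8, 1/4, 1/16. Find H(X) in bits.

Each probability is a power of 1/2, so log₂(1/p) is an integer.
H = Σ p·log₂(1/p) = 1/8·3 + 1/32·5 + 1/4·2 + 1/16·4 + 1/16·4 + 1/32·5 + 1/8·3 + 1/4·2 + 1/16·4 = 2.8125 bits.

2.8125 bits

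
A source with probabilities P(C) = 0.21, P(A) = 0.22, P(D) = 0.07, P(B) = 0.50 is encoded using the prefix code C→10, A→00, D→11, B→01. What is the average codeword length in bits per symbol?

2 bits/symbol

L̄ = Σ pᵢ·ℓᵢ = 0.21·2 + 0.22·2 + 0.07·2 + 0.50·2 = 2 bits/symbol.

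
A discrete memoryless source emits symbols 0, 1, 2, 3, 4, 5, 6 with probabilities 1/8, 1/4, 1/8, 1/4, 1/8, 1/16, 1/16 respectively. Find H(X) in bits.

2.625 bits

Each probability is a power of 1/2, so log₂(1/p) is an integer.
H = Σ p·log₂(1/p) = 1/8·3 + 1/4·2 + 1/8·3 + 1/4·2 + 1/8·3 + 1/16·4 + 1/16·4 = 2.625 bits.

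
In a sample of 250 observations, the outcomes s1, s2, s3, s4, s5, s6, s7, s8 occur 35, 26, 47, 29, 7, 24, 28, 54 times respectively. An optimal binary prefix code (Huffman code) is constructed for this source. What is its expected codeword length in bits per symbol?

Probabilities are the counts divided by 250.
Repeatedly combine the two least-probable nodes; the expected code length is the sum of the merged weights.
merge 7/250 + 12/125 → 31/250
merge 13/125 + 14/125 → 27/125
merge 29/250 + 31/250 → 6/25
merge 7/50 + 47/250 → 41/125
merge 27/125 + 27/125 → 54/125
merge 6/25 + 41/125 → 71/125
merge 54/125 + 71/125 → 1
L = 31/250 + 27/125 + 6/25 + 41/125 + 54/125 + 71/125 + 1 = 727/250 = 2.908 bits/symbol.

2.908 bits/symbol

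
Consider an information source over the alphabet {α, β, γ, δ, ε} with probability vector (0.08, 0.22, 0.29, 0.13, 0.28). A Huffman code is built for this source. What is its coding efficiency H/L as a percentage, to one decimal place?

Entropy H = −Σ p log₂ p ≈ 2.1869 bits.
Huffman merges: 2/25+13/100→21/100; 21/100+11/50→43/100; 7/25+29/100→57/100; 43/100+57/100→1. L = 221/100 ≈ 2.2100.
Efficiency = H/L = 2.1869/2.2100 = 99.0%.

99.0%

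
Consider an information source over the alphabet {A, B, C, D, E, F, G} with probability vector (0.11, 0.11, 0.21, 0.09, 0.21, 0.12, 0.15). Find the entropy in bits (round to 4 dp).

2.7365 bits

H = −Σ pᵢ log₂ pᵢ.
−0.11·log₂(0.11) = 0.3503
−0.11·log₂(0.11) = 0.3503
−0.21·log₂(0.21) = 0.4728
−0.09·log₂(0.09) = 0.3127
−0.21·log₂(0.21) = 0.4728
−0.12·log₂(0.12) = 0.3671
−0.15·log₂(0.15) = 0.4105
Sum ≈ 2.7365 → 2.7365 bits.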